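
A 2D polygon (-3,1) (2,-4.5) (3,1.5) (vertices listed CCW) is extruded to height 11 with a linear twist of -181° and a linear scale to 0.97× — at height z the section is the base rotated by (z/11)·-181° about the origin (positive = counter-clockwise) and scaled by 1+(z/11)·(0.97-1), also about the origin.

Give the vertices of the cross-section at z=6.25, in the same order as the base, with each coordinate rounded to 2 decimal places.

t = z/height = 6.25/11 = 0.568182
s = 1 + (scale-1)·z/height = 1 + (0.97-1)·6.25/11 = 0.982955
θ = twist·z/height = -181°·6.25/11 = -102.8409° = -1.794912 rad
cos θ = -0.222245, sin θ = -0.974991 (intermediates below are computed at full precision and shown rounded to 5 d.p.)
v1: (-3,1) → rotate → (1.64173,2.70273) → ×s → (1.61374,2.65666) → (1.61,2.66)
v2: (2,-4.5) → rotate → (-4.83195,-0.94988) → ×s → (-4.74959,-0.93369) → (-4.75,-0.93)
v3: (3,1.5) → rotate → (0.79575,-3.25834) → ×s → (0.78219,-3.20280) → (0.78,-3.20)

Cross-section at z=6.25: (1.61,2.66) (-4.75,-0.93) (0.78,-3.20)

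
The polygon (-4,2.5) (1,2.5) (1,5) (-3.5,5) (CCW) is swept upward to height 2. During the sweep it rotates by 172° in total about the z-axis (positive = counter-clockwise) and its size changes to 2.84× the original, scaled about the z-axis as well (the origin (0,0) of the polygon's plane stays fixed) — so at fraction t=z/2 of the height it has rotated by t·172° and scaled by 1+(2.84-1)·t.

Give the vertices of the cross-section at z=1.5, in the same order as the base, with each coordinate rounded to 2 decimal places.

t = z/height = 1.5/2 = 0.75
s = 1 + (scale-1)·z/height = 1 + (2.84-1)·1.5/2 = 2.380000
θ = twist·z/height = 172°·1.5/2 = 129.0000° = 2.251475 rad
cos θ = -0.629320, sin θ = 0.777146 (intermediates below are computed at full precision and shown rounded to 5 d.p.)
v1: (-4,2.5) → rotate → (0.57442,-4.68188) → ×s → (1.36711,-11.14289) → (1.37,-11.14)
v2: (1,2.5) → rotate → (-2.57219,-0.79616) → ×s → (-6.12180,-1.89485) → (-6.12,-1.89)
v3: (1,5) → rotate → (-4.51505,-2.36946) → ×s → (-10.74582,-5.63931) → (-10.75,-5.64)
v4: (-3.5,5) → rotate → (-1.68311,-5.86661) → ×s → (-4.00580,-13.96254) → (-4.01,-13.96)

Cross-section at z=1.5: (1.37,-11.14) (-6.12,-1.89) (-10.75,-5.64) (-4.01,-13.96)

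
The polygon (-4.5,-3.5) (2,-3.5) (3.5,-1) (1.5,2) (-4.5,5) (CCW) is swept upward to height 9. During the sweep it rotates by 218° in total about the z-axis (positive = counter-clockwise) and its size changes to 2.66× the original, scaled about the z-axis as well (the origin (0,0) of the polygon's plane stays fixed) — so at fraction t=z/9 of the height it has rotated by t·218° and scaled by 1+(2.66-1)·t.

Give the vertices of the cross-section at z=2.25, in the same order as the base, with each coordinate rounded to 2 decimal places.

Cross-section at z=2.25: (0.33,-8.06) (5.68,-0.57) (4.03,3.21) (-1.07,3.37) (-9.46,-1.08)

t = z/height = 2.25/9 = 0.25
s = 1 + (scale-1)·z/height = 1 + (2.66-1)·2.25/9 = 1.415000
θ = twist·z/height = 218°·2.25/9 = 54.5000° = 0.951204 rad
cos θ = 0.580703, sin θ = 0.814116 (intermediates below are computed at full precision and shown rounded to 5 d.p.)
v1: (-4.5,-3.5) → rotate → (0.23624,-5.69598) → ×s → (0.33428,-8.05981) → (0.33,-8.06)
v2: (2,-3.5) → rotate → (4.01081,-0.40423) → ×s → (5.67530,-0.57198) → (5.68,-0.57)
v3: (3.5,-1) → rotate → (2.84658,2.26870) → ×s → (4.02790,3.21021) → (4.03,3.21)
v4: (1.5,2) → rotate → (-0.75718,2.38258) → ×s → (-1.07140,3.37135) → (-1.07,3.37)
v5: (-4.5,5) → rotate → (-6.68374,-0.76001) → ×s → (-9.45749,-1.07541) → (-9.46,-1.08)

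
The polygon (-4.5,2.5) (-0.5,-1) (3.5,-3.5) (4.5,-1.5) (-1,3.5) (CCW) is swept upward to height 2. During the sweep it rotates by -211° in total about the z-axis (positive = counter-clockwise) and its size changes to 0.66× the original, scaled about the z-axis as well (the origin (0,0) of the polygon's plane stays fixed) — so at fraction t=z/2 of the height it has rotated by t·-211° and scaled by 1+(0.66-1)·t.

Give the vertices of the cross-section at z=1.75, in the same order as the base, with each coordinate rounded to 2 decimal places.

Cross-section at z=1.75: (3.01,-2.01) (0.41,0.67) (-2.25,2.65) (-3.07,1.31) (0.50,-2.51)

t = z/height = 1.75/2 = 0.875
s = 1 + (scale-1)·z/height = 1 + (0.66-1)·1.75/2 = 0.702500
θ = twist·z/height = -211°·1.75/2 = -184.6250° = -3.222314 rad
cos θ = -0.996744, sin θ = 0.080634 (intermediates below are computed at full precision and shown rounded to 5 d.p.)
v1: (-4.5,2.5) → rotate → (4.28376,-2.85471) → ×s → (3.00934,-2.00544) → (3.01,-2.01)
v2: (-0.5,-1) → rotate → (0.57901,0.95643) → ×s → (0.40675,0.67189) → (0.41,0.67)
v3: (3.5,-3.5) → rotate → (-3.20638,3.77082) → ×s → (-2.25249,2.64900) → (-2.25,2.65)
v4: (4.5,-1.5) → rotate → (-4.36440,1.85797) → ×s → (-3.06599,1.30522) → (-3.07,1.31)
v5: (-1,3.5) → rotate → (0.71453,-3.56924) → ×s → (0.50195,-2.50739) → (0.50,-2.51)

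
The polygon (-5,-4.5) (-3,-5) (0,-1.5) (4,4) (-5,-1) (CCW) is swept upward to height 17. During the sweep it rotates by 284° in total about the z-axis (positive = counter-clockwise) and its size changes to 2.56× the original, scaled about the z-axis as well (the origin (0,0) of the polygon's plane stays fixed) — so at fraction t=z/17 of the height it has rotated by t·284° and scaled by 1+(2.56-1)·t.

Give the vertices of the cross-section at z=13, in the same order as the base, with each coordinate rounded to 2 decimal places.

Cross-section at z=13: (2.77,14.49) (-1.38,12.71) (-1.99,2.62) (-1.69,-12.29) (7.41,8.37)

t = z/height = 13/17 = 0.764706
s = 1 + (scale-1)·z/height = 1 + (2.56-1)·13/17 = 2.192941
θ = twist·z/height = 284°·13/17 = 217.1765° = 3.790444 rad
cos θ = -0.796778, sin θ = -0.604272 (intermediates below are computed at full precision and shown rounded to 5 d.p.)
v1: (-5,-4.5) → rotate → (1.26467,6.60686) → ×s → (2.77334,14.48846) → (2.77,14.49)
v2: (-3,-5) → rotate → (-0.63103,5.79671) → ×s → (-1.38380,12.71184) → (-1.38,12.71)
v3: (0,-1.5) → rotate → (-0.90641,1.19517) → ×s → (-1.98770,2.62093) → (-1.99,2.62)
v4: (4,4) → rotate → (-0.77002,-5.60420) → ×s → (-1.68862,-12.28968) → (-1.69,-12.29)
v5: (-5,-1) → rotate → (3.37962,3.81814) → ×s → (7.41131,8.37295) → (7.41,8.37)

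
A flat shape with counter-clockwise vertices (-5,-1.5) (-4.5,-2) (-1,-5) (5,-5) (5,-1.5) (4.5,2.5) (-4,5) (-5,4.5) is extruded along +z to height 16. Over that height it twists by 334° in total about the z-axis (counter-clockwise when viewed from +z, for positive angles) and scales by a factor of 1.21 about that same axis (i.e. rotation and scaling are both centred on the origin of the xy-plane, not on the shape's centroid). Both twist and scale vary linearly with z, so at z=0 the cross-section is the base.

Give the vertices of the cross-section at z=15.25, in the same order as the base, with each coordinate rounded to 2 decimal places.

t = z/height = 15.25/16 = 0.953125
s = 1 + (scale-1)·z/height = 1 + (1.21-1)·15.25/16 = 1.200156
θ = twist·z/height = 334°·15.25/16 = 318.3438° = 5.556147 rad
cos θ = 0.747146, sin θ = -0.664660 (intermediates below are computed at full precision and shown rounded to 5 d.p.)
v1: (-5,-1.5) → rotate → (-4.73272,2.20258) → ×s → (-5.68000,2.64344) → (-5.68,2.64)
v2: (-4.5,-2) → rotate → (-4.69148,1.49668) → ×s → (-5.63051,1.79625) → (-5.63,1.80)
v3: (-1,-5) → rotate → (-4.07045,-3.07107) → ×s → (-4.88517,-3.68576) → (-4.89,-3.69)
v4: (5,-5) → rotate → (0.41243,-7.05903) → ×s → (0.49498,-8.47194) → (0.49,-8.47)
v5: (5,-1.5) → rotate → (2.73874,-4.44402) → ×s → (3.28692,-5.33352) → (3.29,-5.33)
v6: (4.5,2.5) → rotate → (5.02381,-1.12311) → ×s → (6.02935,-1.34790) → (6.03,-1.35)
v7: (-4,5) → rotate → (0.33472,6.39437) → ×s → (0.40171,7.67424) → (0.40,7.67)
v8: (-5,4.5) → rotate → (-0.74476,6.68546) → ×s → (-0.89383,8.02359) → (-0.89,8.02)

Cross-section at z=15.25: (-5.68,2.64) (-5.63,1.80) (-4.89,-3.69) (0.49,-8.47) (3.29,-5.33) (6.03,-1.35) (0.40,7.67) (-0.89,8.02)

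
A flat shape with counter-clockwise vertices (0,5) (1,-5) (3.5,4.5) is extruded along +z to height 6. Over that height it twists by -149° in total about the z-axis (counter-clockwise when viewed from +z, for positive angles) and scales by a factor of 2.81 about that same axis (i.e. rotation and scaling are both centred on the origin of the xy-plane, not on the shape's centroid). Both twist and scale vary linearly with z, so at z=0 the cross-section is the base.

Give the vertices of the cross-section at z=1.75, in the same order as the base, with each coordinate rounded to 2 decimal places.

Cross-section at z=1.75: (5.25,5.55) (-4.15,-6.60) (8.61,1.31)

t = z/height = 1.75/6 = 0.291667
s = 1 + (scale-1)·z/height = 1 + (2.81-1)·1.75/6 = 1.527917
θ = twist·z/height = -149°·1.75/6 = -43.4583° = -0.758491 rad
cos θ = 0.725875, sin θ = -0.687827 (intermediates below are computed at full precision and shown rounded to 5 d.p.)
v1: (0,5) → rotate → (3.43913,3.62937) → ×s → (5.25471,5.54538) → (5.25,5.55)
v2: (1,-5) → rotate → (-2.71326,-4.31720) → ×s → (-4.14563,-6.59632) → (-4.15,-6.60)
v3: (3.5,4.5) → rotate → (5.63578,0.85904) → ×s → (8.61101,1.31255) → (8.61,1.31)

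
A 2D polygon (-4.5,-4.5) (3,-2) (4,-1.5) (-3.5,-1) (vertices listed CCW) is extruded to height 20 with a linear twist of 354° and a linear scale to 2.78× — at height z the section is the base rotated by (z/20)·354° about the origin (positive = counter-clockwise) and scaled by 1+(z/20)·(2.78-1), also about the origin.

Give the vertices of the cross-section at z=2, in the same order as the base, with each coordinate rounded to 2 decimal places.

t = z/height = 2/20 = 0.1
s = 1 + (scale-1)·z/height = 1 + (2.78-1)·2/20 = 1.178000
θ = twist·z/height = 354°·2/20 = 35.4000° = 0.617847 rad
cos θ = 0.815128, sin θ = 0.579281 (intermediates below are computed at full precision and shown rounded to 5 d.p.)
v1: (-4.5,-4.5) → rotate → (-1.06131,-6.27484) → ×s → (-1.25022,-7.39176) → (-1.25,-7.39)
v2: (3,-2) → rotate → (3.60395,0.10759) → ×s → (4.24545,0.12674) → (4.25,0.13)
v3: (4,-1.5) → rotate → (4.12943,1.09443) → ×s → (4.86447,1.28924) → (4.86,1.29)
v4: (-3.5,-1) → rotate → (-2.27367,-2.84261) → ×s → (-2.67838,-3.34860) → (-2.68,-3.35)

Cross-section at z=2: (-1.25,-7.39) (4.25,0.13) (4.86,1.29) (-2.68,-3.35)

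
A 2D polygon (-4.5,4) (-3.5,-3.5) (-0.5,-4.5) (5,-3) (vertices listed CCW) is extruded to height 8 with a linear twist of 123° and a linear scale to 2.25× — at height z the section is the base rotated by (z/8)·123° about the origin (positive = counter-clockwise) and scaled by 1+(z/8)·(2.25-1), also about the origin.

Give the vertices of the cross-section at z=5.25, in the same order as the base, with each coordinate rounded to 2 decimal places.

t = z/height = 5.25/8 = 0.65625
s = 1 + (scale-1)·z/height = 1 + (2.25-1)·5.25/8 = 1.820313
θ = twist·z/height = 123°·5.25/8 = 80.7188° = 1.408808 rad
cos θ = 0.161281, sin θ = 0.986909 (intermediates below are computed at full precision and shown rounded to 5 d.p.)
v1: (-4.5,4) → rotate → (-4.67340,-3.79597) → ×s → (-8.50704,-6.90984) → (-8.51,-6.91)
v2: (-3.5,-3.5) → rotate → (2.88970,-4.01866) → ×s → (5.26015,-7.31522) → (5.26,-7.32)
v3: (-0.5,-4.5) → rotate → (4.36045,-1.21922) → ×s → (7.93738,-2.21936) → (7.94,-2.22)
v4: (5,-3) → rotate → (3.76713,4.45070) → ×s → (6.85735,8.10167) → (6.86,8.10)

Cross-section at z=5.25: (-8.51,-6.91) (5.26,-7.32) (7.94,-2.22) (6.86,8.10)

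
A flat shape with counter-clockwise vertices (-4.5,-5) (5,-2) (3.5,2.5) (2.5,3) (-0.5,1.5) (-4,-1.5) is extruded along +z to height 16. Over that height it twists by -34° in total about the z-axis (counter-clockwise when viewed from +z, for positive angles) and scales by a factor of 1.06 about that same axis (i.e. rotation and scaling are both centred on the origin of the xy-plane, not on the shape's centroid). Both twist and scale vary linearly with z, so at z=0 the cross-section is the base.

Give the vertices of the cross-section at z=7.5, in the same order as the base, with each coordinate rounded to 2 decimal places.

Cross-section at z=7.5: (-5.86,-3.67) (4.38,-3.39) (4.17,1.48) (3.32,2.26) (-0.07,1.62) (-4.38,-0.35)

t = z/height = 7.5/16 = 0.46875
s = 1 + (scale-1)·z/height = 1 + (1.06-1)·7.5/16 = 1.028125
θ = twist·z/height = -34°·7.5/16 = -15.9375° = -0.278162 rad
cos θ = 0.961562, sin θ = -0.274589 (intermediates below are computed at full precision and shown rounded to 5 d.p.)
v1: (-4.5,-5) → rotate → (-5.69997,-3.57216) → ×s → (-5.86028,-3.67263) → (-5.86,-3.67)
v2: (5,-2) → rotate → (4.25863,-3.29607) → ×s → (4.37841,-3.38877) → (4.38,-3.39)
v3: (3.5,2.5) → rotate → (4.05194,1.44284) → ×s → (4.16590,1.48342) → (4.17,1.48)
v4: (2.5,3) → rotate → (3.22767,2.19821) → ×s → (3.31845,2.26004) → (3.32,2.26)
v5: (-0.5,1.5) → rotate → (-0.06890,1.57964) → ×s → (-0.07084,1.62406) → (-0.07,1.62)
v6: (-4,-1.5) → rotate → (-4.25813,-0.34399) → ×s → (-4.37789,-0.35366) → (-4.38,-0.35)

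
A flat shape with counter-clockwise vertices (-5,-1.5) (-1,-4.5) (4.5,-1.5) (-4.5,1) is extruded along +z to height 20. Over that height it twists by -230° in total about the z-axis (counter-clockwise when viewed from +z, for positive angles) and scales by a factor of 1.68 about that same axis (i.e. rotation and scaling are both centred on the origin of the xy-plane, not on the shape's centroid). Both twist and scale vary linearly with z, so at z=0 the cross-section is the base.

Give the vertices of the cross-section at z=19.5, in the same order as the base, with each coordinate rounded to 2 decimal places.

t = z/height = 19.5/20 = 0.975
s = 1 + (scale-1)·z/height = 1 + (1.68-1)·19.5/20 = 1.663000
θ = twist·z/height = -230°·19.5/20 = -224.2500° = -3.913901 rad
cos θ = -0.716302, sin θ = 0.697790 (intermediates below are computed at full precision and shown rounded to 5 d.p.)
v1: (-5,-1.5) → rotate → (4.62820,-2.41450) → ×s → (7.69669,-4.01531) → (7.70,-4.02)
v2: (-1,-4.5) → rotate → (3.85636,2.52557) → ×s → (6.41313,4.20002) → (6.41,4.20)
v3: (4.5,-1.5) → rotate → (-2.17667,4.21451) → ×s → (-3.61981,7.00873) → (-3.62,7.01)
v4: (-4.5,1) → rotate → (2.52557,-3.85636) → ×s → (4.20002,-6.41313) → (4.20,-6.41)

Cross-section at z=19.5: (7.70,-4.02) (6.41,4.20) (-3.62,7.01) (4.20,-6.41)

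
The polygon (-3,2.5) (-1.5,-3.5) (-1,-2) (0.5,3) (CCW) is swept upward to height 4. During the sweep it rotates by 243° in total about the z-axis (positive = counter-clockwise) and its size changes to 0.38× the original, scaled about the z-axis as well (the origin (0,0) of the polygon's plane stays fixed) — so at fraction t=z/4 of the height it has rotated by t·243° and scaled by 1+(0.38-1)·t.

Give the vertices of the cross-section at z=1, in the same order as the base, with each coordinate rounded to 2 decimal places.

Cross-section at z=1: (-3.08,-1.18) (1.96,-2.55) (1.06,-1.56) (-2.01,1.61)

t = z/height = 1/4 = 0.25
s = 1 + (scale-1)·z/height = 1 + (0.38-1)·1/4 = 0.845000
θ = twist·z/height = 243°·1/4 = 60.7500° = 1.060288 rad
cos θ = 0.488621, sin θ = 0.872496 (intermediates below are computed at full precision and shown rounded to 5 d.p.)
v1: (-3,2.5) → rotate → (-3.64710,-1.39593) → ×s → (-3.08180,-1.17957) → (-3.08,-1.18)
v2: (-1.5,-3.5) → rotate → (2.32080,-3.01892) → ×s → (1.96108,-2.55099) → (1.96,-2.55)
v3: (-1,-2) → rotate → (1.25637,-1.84974) → ×s → (1.06163,-1.56303) → (1.06,-1.56)
v4: (0.5,3) → rotate → (-2.37318,1.90211) → ×s → (-2.00533,1.60728) → (-2.01,1.61)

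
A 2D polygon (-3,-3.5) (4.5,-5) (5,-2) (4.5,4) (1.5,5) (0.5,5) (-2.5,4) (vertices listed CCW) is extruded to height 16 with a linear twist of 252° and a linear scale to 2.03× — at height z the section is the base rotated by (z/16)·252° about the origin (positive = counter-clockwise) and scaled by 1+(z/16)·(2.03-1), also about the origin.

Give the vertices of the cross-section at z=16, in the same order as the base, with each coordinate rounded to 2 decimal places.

t = z/height = 16/16 = 1
s = 1 + (scale-1)·z/height = 1 + (2.03-1)·16/16 = 2.030000
θ = twist·z/height = 252°·16/16 = 252.0000° = 4.398230 rad
cos θ = -0.309017, sin θ = -0.951057 (intermediates below are computed at full precision and shown rounded to 5 d.p.)
v1: (-3,-3.5) → rotate → (-2.40165,3.93473) → ×s → (-4.87534,7.98750) → (-4.88,7.99)
v2: (4.5,-5) → rotate → (-6.14586,-2.73467) → ×s → (-12.47609,-5.55138) → (-12.48,-5.55)
v3: (5,-2) → rotate → (-3.44720,-4.13725) → ×s → (-6.99781,-8.39861) → (-7.00,-8.40)
v4: (4.5,4) → rotate → (2.41365,-5.51582) → ×s → (4.89971,-11.19712) → (4.90,-11.20)
v5: (1.5,5) → rotate → (4.29176,-2.97167) → ×s → (8.71227,-6.03249) → (8.71,-6.03)
v6: (0.5,5) → rotate → (4.60077,-2.02061) → ×s → (9.33957,-4.10184) → (9.34,-4.10)
v7: (-2.5,4) → rotate → (4.57677,1.14157) → ×s → (9.29084,2.31739) → (9.29,2.32)

Cross-section at z=16: (-4.88,7.99) (-12.48,-5.55) (-7.00,-8.40) (4.90,-11.20) (8.71,-6.03) (9.34,-4.10) (9.29,2.32)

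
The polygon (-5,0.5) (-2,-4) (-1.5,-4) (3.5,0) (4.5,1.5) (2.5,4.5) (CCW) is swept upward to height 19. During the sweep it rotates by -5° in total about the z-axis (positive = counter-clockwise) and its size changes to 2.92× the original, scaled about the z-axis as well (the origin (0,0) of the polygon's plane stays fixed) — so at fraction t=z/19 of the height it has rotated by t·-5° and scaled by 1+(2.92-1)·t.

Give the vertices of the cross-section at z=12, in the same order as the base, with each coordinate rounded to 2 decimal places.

t = z/height = 12/19 = 0.631579
s = 1 + (scale-1)·z/height = 1 + (2.92-1)·12/19 = 2.212632
θ = twist·z/height = -5°·12/19 = -3.1579° = -0.055116 rad
cos θ = 0.998482, sin θ = -0.055088 (intermediates below are computed at full precision and shown rounded to 5 d.p.)
v1: (-5,0.5) → rotate → (-4.96486,0.77468) → ×s → (-10.98541,1.71408) → (-10.99,1.71)
v2: (-2,-4) → rotate → (-2.21731,-3.88375) → ×s → (-4.90610,-8.59331) → (-4.91,-8.59)
v3: (-1.5,-4) → rotate → (-1.71807,-3.91129) → ×s → (-3.80146,-8.65425) → (-3.80,-8.65)
v4: (3.5,0) → rotate → (3.49469,-0.19281) → ×s → (7.73245,-0.42661) → (7.73,-0.43)
v5: (4.5,1.5) → rotate → (4.57580,1.24983) → ×s → (10.12456,2.76541) → (10.12,2.77)
v6: (2.5,4.5) → rotate → (2.74410,4.35545) → ×s → (6.07168,9.63700) → (6.07,9.64)

Cross-section at z=12: (-10.99,1.71) (-4.91,-8.59) (-3.80,-8.65) (7.73,-0.43) (10.12,2.77) (6.07,9.64)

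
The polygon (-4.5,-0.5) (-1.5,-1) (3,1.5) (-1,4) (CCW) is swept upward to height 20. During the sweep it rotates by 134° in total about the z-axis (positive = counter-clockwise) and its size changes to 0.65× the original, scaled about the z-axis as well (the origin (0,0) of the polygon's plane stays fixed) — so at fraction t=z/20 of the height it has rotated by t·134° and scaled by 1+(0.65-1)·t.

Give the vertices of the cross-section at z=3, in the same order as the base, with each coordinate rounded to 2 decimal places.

Cross-section at z=3: (-3.84,-1.91) (-1.01,-1.38) (2.18,2.31) (-2.19,3.23)

t = z/height = 3/20 = 0.15
s = 1 + (scale-1)·z/height = 1 + (0.65-1)·3/20 = 0.947500
θ = twist·z/height = 134°·3/20 = 20.1000° = 0.350811 rad
cos θ = 0.939094, sin θ = 0.343660 (intermediates below are computed at full precision and shown rounded to 5 d.p.)
v1: (-4.5,-0.5) → rotate → (-4.05409,-2.01602) → ×s → (-3.84125,-1.91017) → (-3.84,-1.91)
v2: (-1.5,-1) → rotate → (-1.06498,-1.45458) → ×s → (-1.00907,-1.37822) → (-1.01,-1.38)
v3: (3,1.5) → rotate → (2.30179,2.43962) → ×s → (2.18095,2.31154) → (2.18,2.31)
v4: (-1,4) → rotate → (-2.31373,3.41272) → ×s → (-2.19226,3.23355) → (-2.19,3.23)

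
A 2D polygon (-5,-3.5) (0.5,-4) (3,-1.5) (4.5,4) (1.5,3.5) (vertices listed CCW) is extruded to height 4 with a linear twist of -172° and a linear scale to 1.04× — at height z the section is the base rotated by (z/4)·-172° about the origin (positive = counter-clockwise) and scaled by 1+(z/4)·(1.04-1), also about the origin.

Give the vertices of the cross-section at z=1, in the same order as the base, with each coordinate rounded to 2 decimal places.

t = z/height = 1/4 = 0.25
s = 1 + (scale-1)·z/height = 1 + (1.04-1)·1/4 = 1.010000
θ = twist·z/height = -172°·1/4 = -43.0000° = -0.750492 rad
cos θ = 0.731354, sin θ = -0.681998 (intermediates below are computed at full precision and shown rounded to 5 d.p.)
v1: (-5,-3.5) → rotate → (-6.04376,0.85025) → ×s → (-6.10420,0.85876) → (-6.10,0.86)
v2: (0.5,-4) → rotate → (-2.36232,-3.26641) → ×s → (-2.38594,-3.29908) → (-2.39,-3.30)
v3: (3,-1.5) → rotate → (1.17106,-3.14303) → ×s → (1.18277,-3.17446) → (1.18,-3.17)
v4: (4.5,4) → rotate → (6.01909,-0.14358) → ×s → (6.07928,-0.14501) → (6.08,-0.15)
v5: (1.5,3.5) → rotate → (3.48402,1.53674) → ×s → (3.51887,1.55211) → (3.52,1.55)

Cross-section at z=1: (-6.10,0.86) (-2.39,-3.30) (1.18,-3.17) (6.08,-0.15) (3.52,1.55)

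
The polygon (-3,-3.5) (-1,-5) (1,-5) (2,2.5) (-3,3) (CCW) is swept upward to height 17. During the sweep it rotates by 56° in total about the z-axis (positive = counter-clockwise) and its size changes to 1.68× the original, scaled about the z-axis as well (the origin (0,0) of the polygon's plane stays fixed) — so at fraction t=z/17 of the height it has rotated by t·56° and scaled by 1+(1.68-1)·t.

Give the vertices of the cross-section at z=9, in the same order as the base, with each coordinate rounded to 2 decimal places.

t = z/height = 9/17 = 0.529412
s = 1 + (scale-1)·z/height = 1 + (1.68-1)·9/17 = 1.360000
θ = twist·z/height = 56°·9/17 = 29.6471° = 0.517439 rad
cos θ = 0.869089, sin θ = 0.494656 (intermediates below are computed at full precision and shown rounded to 5 d.p.)
v1: (-3,-3.5) → rotate → (-0.87597,-4.52578) → ×s → (-1.19132,-6.15506) → (-1.19,-6.16)
v2: (-1,-5) → rotate → (1.60419,-4.84010) → ×s → (2.18170,-6.58254) → (2.18,-6.58)
v3: (1,-5) → rotate → (3.34237,-3.85079) → ×s → (4.54562,-5.23707) → (4.55,-5.24)
v4: (2,2.5) → rotate → (0.50154,3.16203) → ×s → (0.68209,4.30037) → (0.68,4.30)
v5: (-3,3) → rotate → (-4.09123,1.12330) → ×s → (-5.56408,1.52769) → (-5.56,1.53)

Cross-section at z=9: (-1.19,-6.16) (2.18,-6.58) (4.55,-5.24) (0.68,4.30) (-5.56,1.53)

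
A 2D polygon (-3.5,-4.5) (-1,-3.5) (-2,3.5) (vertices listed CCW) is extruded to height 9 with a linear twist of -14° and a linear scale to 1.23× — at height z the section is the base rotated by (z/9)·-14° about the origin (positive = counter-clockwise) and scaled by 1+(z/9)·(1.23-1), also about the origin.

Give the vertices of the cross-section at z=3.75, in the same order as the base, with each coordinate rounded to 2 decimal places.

t = z/height = 3.75/9 = 0.416667
s = 1 + (scale-1)·z/height = 1 + (1.23-1)·3.75/9 = 1.095833
θ = twist·z/height = -14°·3.75/9 = -5.8333° = -0.101811 rad
cos θ = 0.994822, sin θ = -0.101635 (intermediates below are computed at full precision and shown rounded to 5 d.p.)
v1: (-3.5,-4.5) → rotate → (-3.93923,-4.12098) → ×s → (-4.31674,-4.51590) → (-4.32,-4.52)
v2: (-1,-3.5) → rotate → (-1.35054,-3.38024) → ×s → (-1.47997,-3.70418) → (-1.48,-3.70)
v3: (-2,3.5) → rotate → (-1.63392,3.68515) → ×s → (-1.79050,4.03831) → (-1.79,4.04)

Cross-section at z=3.75: (-4.32,-4.52) (-1.48,-3.70) (-1.79,4.04)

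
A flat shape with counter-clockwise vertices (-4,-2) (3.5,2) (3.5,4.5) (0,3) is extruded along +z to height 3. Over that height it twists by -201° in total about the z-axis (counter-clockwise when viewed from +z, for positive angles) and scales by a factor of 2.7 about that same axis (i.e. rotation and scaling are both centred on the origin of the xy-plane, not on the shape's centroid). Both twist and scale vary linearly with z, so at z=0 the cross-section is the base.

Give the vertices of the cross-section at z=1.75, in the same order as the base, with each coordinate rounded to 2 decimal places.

Cross-section at z=1.75: (0.11,8.91) (0.35,-8.02) (4.78,-10.30) (5.31,-2.74)

t = z/height = 1.75/3 = 0.583333
s = 1 + (scale-1)·z/height = 1 + (2.7-1)·1.75/3 = 1.991667
θ = twist·z/height = -201°·1.75/3 = -117.2500° = -2.046399 rad
cos θ = -0.457874, sin θ = -0.889017 (intermediates below are computed at full precision and shown rounded to 5 d.p.)
v1: (-4,-2) → rotate → (0.05346,4.47182) → ×s → (0.10648,8.90637) → (0.11,8.91)
v2: (3.5,2) → rotate → (0.17548,-4.02731) → ×s → (0.34949,-8.02105) → (0.35,-8.02)
v3: (3.5,4.5) → rotate → (2.39802,-5.17199) → ×s → (4.77605,-10.30089) → (4.78,-10.30)
v4: (0,3) → rotate → (2.66705,-1.37362) → ×s → (5.31188,-2.73580) → (5.31,-2.74)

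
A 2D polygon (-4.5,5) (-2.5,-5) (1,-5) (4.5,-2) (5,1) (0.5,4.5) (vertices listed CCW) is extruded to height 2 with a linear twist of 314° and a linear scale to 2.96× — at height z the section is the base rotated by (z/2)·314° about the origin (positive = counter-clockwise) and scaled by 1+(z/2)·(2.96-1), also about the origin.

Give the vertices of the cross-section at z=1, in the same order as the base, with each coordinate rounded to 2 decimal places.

t = z/height = 1/2 = 0.5
s = 1 + (scale-1)·z/height = 1 + (2.96-1)·1/2 = 1.980000
θ = twist·z/height = 314°·1/2 = 157.0000° = 2.740167 rad
cos θ = -0.920505, sin θ = 0.390731 (intermediates below are computed at full precision and shown rounded to 5 d.p.)
v1: (-4.5,5) → rotate → (2.18862,-6.36081) → ×s → (4.33346,-12.59441) → (4.33,-12.59)
v2: (-2.5,-5) → rotate → (4.25492,3.62570) → ×s → (8.42474,7.17888) → (8.42,7.18)
v3: (1,-5) → rotate → (1.03315,4.99326) → ×s → (2.04564,9.88665) → (2.05,9.89)
v4: (4.5,-2) → rotate → (-3.36081,3.59930) → ×s → (-6.65440,7.12661) → (-6.65,7.13)
v5: (5,1) → rotate → (-4.99326,1.03315) → ×s → (-9.88665,2.04564) → (-9.89,2.05)
v6: (0.5,4.5) → rotate → (-2.21854,-3.94691) → ×s → (-4.39271,-7.81487) → (-4.39,-7.81)

Cross-section at z=1: (4.33,-12.59) (8.42,7.18) (2.05,9.89) (-6.65,7.13) (-9.89,2.05) (-4.39,-7.81)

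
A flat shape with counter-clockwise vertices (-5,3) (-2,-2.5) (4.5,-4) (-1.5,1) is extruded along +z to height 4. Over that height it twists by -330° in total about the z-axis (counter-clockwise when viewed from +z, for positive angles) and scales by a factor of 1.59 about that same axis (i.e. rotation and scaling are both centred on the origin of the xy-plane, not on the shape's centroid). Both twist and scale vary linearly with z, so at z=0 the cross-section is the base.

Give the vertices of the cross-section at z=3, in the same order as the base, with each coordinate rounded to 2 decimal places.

Cross-section at z=3: (-1.24,-8.32) (4.44,-1.29) (2.85,8.21) (-0.50,-2.55)

t = z/height = 3/4 = 0.75
s = 1 + (scale-1)·z/height = 1 + (1.59-1)·3/4 = 1.442500
θ = twist·z/height = -330°·3/4 = -247.5000° = -4.319690 rad
cos θ = -0.382683, sin θ = 0.923880 (intermediates below are computed at full precision and shown rounded to 5 d.p.)
v1: (-5,3) → rotate → (-0.85822,-5.76745) → ×s → (-1.23798,-8.31954) → (-1.24,-8.32)
v2: (-2,-2.5) → rotate → (3.07507,-0.89105) → ×s → (4.43578,-1.28534) → (4.44,-1.29)
v3: (4.5,-4) → rotate → (1.97344,5.68819) → ×s → (2.84669,8.20522) → (2.85,8.21)
v4: (-1.5,1) → rotate → (-0.34985,-1.76850) → ×s → (-0.50466,-2.55107) → (-0.50,-2.55)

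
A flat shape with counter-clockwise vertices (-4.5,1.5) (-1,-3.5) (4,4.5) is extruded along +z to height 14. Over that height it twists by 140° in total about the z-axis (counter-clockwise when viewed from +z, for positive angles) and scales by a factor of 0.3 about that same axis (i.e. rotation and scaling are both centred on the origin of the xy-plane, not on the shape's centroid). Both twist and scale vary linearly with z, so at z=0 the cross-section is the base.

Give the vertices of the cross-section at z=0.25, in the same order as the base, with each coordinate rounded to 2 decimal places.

Cross-section at z=0.25: (-4.50,1.29) (-0.84,-3.50) (3.75,4.61)

t = z/height = 0.25/14 = 0.0178571
s = 1 + (scale-1)·z/height = 1 + (0.3-1)·0.25/14 = 0.987500
θ = twist·z/height = 140°·0.25/14 = 2.5000° = 0.043633 rad
cos θ = 0.999048, sin θ = 0.043619 (intermediates below are computed at full precision and shown rounded to 5 d.p.)
v1: (-4.5,1.5) → rotate → (-4.56115,1.30229) → ×s → (-4.50413,1.28601) → (-4.50,1.29)
v2: (-1,-3.5) → rotate → (-0.84638,-3.54029) → ×s → (-0.83580,-3.49603) → (-0.84,-3.50)
v3: (4,4.5) → rotate → (3.79991,4.67019) → ×s → (3.75241,4.61182) → (3.75,4.61)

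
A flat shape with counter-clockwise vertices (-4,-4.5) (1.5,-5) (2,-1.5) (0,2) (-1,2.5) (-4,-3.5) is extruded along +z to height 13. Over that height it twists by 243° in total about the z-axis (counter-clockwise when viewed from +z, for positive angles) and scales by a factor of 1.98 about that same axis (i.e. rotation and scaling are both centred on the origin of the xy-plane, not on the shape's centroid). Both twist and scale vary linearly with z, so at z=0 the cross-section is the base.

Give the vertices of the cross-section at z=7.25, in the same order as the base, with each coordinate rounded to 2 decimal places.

t = z/height = 7.25/13 = 0.557692
s = 1 + (scale-1)·z/height = 1 + (1.98-1)·7.25/13 = 1.546538
θ = twist·z/height = 243°·7.25/13 = 135.5192° = 2.365257 rad
cos θ = -0.713486, sin θ = 0.700670 (intermediates below are computed at full precision and shown rounded to 5 d.p.)
v1: (-4,-4.5) → rotate → (6.00696,0.40801) → ×s → (9.28999,0.63100) → (9.29,0.63)
v2: (1.5,-5) → rotate → (2.43312,4.61843) → ×s → (3.76291,7.14258) → (3.76,7.14)
v3: (2,-1.5) → rotate → (-0.37597,2.47157) → ×s → (-0.58145,3.82238) → (-0.58,3.82)
v4: (0,2) → rotate → (-1.40134,-1.42697) → ×s → (-2.16723,-2.20687) → (-2.17,-2.21)
v5: (-1,2.5) → rotate → (-1.03819,-2.48438) → ×s → (-1.60560,-3.84220) → (-1.61,-3.84)
v6: (-4,-3.5) → rotate → (5.30629,-0.30548) → ×s → (8.20638,-0.47244) → (8.21,-0.47)

Cross-section at z=7.25: (9.29,0.63) (3.76,7.14) (-0.58,3.82) (-2.17,-2.21) (-1.61,-3.84) (8.21,-0.47)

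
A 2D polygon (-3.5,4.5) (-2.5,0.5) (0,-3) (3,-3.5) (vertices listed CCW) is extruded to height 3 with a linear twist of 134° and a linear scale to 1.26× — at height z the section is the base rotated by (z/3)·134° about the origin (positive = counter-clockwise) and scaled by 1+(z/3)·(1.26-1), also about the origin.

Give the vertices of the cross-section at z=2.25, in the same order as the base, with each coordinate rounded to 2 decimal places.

Cross-section at z=2.25: (-4.53,-5.09) (-0.04,-3.05) (3.52,0.65) (3.46,4.29)

t = z/height = 2.25/3 = 0.75
s = 1 + (scale-1)·z/height = 1 + (1.26-1)·2.25/3 = 1.195000
θ = twist·z/height = 134°·2.25/3 = 100.5000° = 1.754056 rad
cos θ = -0.182236, sin θ = 0.983255 (intermediates below are computed at full precision and shown rounded to 5 d.p.)
v1: (-3.5,4.5) → rotate → (-3.78682,-4.26145) → ×s → (-4.52525,-5.09244) → (-4.53,-5.09)
v2: (-2.5,0.5) → rotate → (-0.03604,-2.54926) → ×s → (-0.04307,-3.04636) → (-0.04,-3.05)
v3: (0,-3) → rotate → (2.94976,0.54671) → ×s → (3.52497,0.65331) → (3.52,0.65)
v4: (3,-3.5) → rotate → (2.89469,3.58759) → ×s → (3.45915,4.28717) → (3.46,4.29)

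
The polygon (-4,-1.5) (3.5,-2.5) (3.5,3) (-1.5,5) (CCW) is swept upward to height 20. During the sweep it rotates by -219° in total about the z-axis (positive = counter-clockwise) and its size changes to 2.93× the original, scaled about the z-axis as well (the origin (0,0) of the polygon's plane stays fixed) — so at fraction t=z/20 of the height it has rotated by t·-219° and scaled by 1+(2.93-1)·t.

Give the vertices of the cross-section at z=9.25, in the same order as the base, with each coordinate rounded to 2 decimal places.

t = z/height = 9.25/20 = 0.4625
s = 1 + (scale-1)·z/height = 1 + (2.93-1)·9.25/20 = 1.892625
θ = twist·z/height = -219°·9.25/20 = -101.2875° = -1.767800 rad
cos θ = -0.195732, sin θ = -0.980657 (intermediates below are computed at full precision and shown rounded to 5 d.p.)
v1: (-4,-1.5) → rotate → (-0.68806,4.21623) → ×s → (-1.30223,7.97974) → (-1.30,7.98)
v2: (3.5,-2.5) → rotate → (-3.13671,-2.94297) → ×s → (-5.93661,-5.56994) → (-5.94,-5.57)
v3: (3.5,3) → rotate → (2.25691,-4.01950) → ×s → (4.27148,-7.60740) → (4.27,-7.61)
v4: (-1.5,5) → rotate → (5.19689,0.49233) → ×s → (9.83575,0.93179) → (9.84,0.93)

Cross-section at z=9.25: (-1.30,7.98) (-5.94,-5.57) (4.27,-7.61) (9.84,0.93)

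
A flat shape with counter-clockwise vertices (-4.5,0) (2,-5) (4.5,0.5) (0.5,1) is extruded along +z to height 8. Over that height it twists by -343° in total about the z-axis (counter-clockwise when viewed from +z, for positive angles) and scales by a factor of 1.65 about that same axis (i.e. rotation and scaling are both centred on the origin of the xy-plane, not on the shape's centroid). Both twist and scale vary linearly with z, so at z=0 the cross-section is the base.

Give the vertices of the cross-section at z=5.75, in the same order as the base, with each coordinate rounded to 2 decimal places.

Cross-section at z=5.75: (2.63,-6.06) (5.56,5.61) (-3.30,5.76) (-1.64,0.09)

t = z/height = 5.75/8 = 0.71875
s = 1 + (scale-1)·z/height = 1 + (1.65-1)·5.75/8 = 1.467188
θ = twist·z/height = -343°·5.75/8 = -246.5313° = -4.302782 rad
cos θ = -0.398249, sin θ = 0.917277 (intermediates below are computed at full precision and shown rounded to 5 d.p.)
v1: (-4.5,0) → rotate → (1.79212,-4.12775) → ×s → (2.62938,-6.05618) → (2.63,-6.06)
v2: (2,-5) → rotate → (3.78989,3.82580) → ×s → (5.56048,5.61316) → (5.56,5.61)
v3: (4.5,0.5) → rotate → (-2.25076,3.92862) → ×s → (-3.30228,5.76403) → (-3.30,5.76)
v4: (0.5,1) → rotate → (-1.11640,0.06039) → ×s → (-1.63797,0.08860) → (-1.64,0.09)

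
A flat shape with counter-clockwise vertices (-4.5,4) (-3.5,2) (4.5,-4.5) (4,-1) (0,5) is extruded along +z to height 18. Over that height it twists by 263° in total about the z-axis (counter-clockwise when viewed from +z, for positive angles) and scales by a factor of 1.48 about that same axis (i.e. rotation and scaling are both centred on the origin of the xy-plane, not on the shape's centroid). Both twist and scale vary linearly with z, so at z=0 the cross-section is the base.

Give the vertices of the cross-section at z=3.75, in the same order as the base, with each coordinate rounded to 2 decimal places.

t = z/height = 3.75/18 = 0.208333
s = 1 + (scale-1)·z/height = 1 + (1.48-1)·3.75/18 = 1.100000
θ = twist·z/height = 263°·3.75/18 = 54.7917° = 0.956295 rad
cos θ = 0.576551, sin θ = 0.817061 (intermediates below are computed at full precision and shown rounded to 5 d.p.)
v1: (-4.5,4) → rotate → (-5.86272,-1.37057) → ×s → (-6.44900,-1.50763) → (-6.45,-1.51)
v2: (-3.5,2) → rotate → (-3.65205,-1.70661) → ×s → (-4.01726,-1.87727) → (-4.02,-1.88)
v3: (4.5,-4.5) → rotate → (6.27125,1.08229) → ×s → (6.89838,1.19052) → (6.90,1.19)
v4: (4,-1) → rotate → (3.12327,2.69169) → ×s → (3.43559,2.96086) → (3.44,2.96)
v5: (0,5) → rotate → (-4.08531,2.88276) → ×s → (-4.49384,3.17103) → (-4.49,3.17)

Cross-section at z=3.75: (-6.45,-1.51) (-4.02,-1.88) (6.90,1.19) (3.44,2.96) (-4.49,3.17)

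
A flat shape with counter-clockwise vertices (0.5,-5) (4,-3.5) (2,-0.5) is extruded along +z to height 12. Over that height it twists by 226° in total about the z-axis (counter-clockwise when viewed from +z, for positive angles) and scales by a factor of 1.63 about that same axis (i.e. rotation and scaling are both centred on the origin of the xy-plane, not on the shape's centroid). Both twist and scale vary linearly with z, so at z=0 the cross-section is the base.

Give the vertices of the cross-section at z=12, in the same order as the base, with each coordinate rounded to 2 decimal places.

t = z/height = 12/12 = 1
s = 1 + (scale-1)·z/height = 1 + (1.63-1)·12/12 = 1.630000
θ = twist·z/height = 226°·12/12 = 226.0000° = 3.944444 rad
cos θ = -0.694658, sin θ = -0.719340 (intermediates below are computed at full precision and shown rounded to 5 d.p.)
v1: (0.5,-5) → rotate → (-3.94403,3.11362) → ×s → (-6.42877,5.07520) → (-6.43,5.08)
v2: (4,-3.5) → rotate → (-5.29632,-0.44605) → ×s → (-8.63301,-0.72707) → (-8.63,-0.73)
v3: (2,-0.5) → rotate → (-1.74899,-1.09135) → ×s → (-2.85085,-1.77890) → (-2.85,-1.78)

Cross-section at z=12: (-6.43,5.08) (-8.63,-0.73) (-2.85,-1.78)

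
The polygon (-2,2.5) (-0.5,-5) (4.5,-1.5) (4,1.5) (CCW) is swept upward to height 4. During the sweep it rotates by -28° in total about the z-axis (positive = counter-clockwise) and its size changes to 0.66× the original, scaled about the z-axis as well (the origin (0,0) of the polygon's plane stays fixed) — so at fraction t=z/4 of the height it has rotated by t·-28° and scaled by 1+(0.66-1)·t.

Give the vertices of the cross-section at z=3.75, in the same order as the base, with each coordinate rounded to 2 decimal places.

Cross-section at z=3.75: (-0.47,2.13) (-1.81,-2.90) (2.30,-2.27) (2.90,-0.29)

t = z/height = 3.75/4 = 0.9375
s = 1 + (scale-1)·z/height = 1 + (0.66-1)·3.75/4 = 0.681250
θ = twist·z/height = -28°·3.75/4 = -26.2500° = -0.458149 rad
cos θ = 0.896873, sin θ = -0.442289 (intermediates below are computed at full precision and shown rounded to 5 d.p.)
v1: (-2,2.5) → rotate → (-0.68802,3.12676) → ×s → (-0.46872,2.13010) → (-0.47,2.13)
v2: (-0.5,-5) → rotate → (-2.65988,-4.26322) → ×s → (-1.81204,-2.90432) → (-1.81,-2.90)
v3: (4.5,-1.5) → rotate → (3.37249,-3.33561) → ×s → (2.29751,-2.27238) → (2.30,-2.27)
v4: (4,1.5) → rotate → (4.25092,-0.42385) → ×s → (2.89594,-0.28874) → (2.90,-0.29)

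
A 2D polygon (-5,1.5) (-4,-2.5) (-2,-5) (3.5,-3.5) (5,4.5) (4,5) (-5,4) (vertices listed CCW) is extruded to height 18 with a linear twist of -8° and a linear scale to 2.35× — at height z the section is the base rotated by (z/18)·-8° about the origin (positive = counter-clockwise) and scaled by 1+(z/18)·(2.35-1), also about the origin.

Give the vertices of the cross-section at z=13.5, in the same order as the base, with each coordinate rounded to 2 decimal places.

t = z/height = 13.5/18 = 0.75
s = 1 + (scale-1)·z/height = 1 + (2.35-1)·13.5/18 = 2.012500
θ = twist·z/height = -8°·13.5/18 = -6.0000° = -0.104720 rad
cos θ = 0.994522, sin θ = -0.104528 (intermediates below are computed at full precision and shown rounded to 5 d.p.)
v1: (-5,1.5) → rotate → (-4.81582,2.01443) → ×s → (-9.69183,4.05403) → (-9.69,4.05)
v2: (-4,-2.5) → rotate → (-4.23941,-2.06819) → ×s → (-8.53181,-4.16223) → (-8.53,-4.16)
v3: (-2,-5) → rotate → (-2.51169,-4.76355) → ×s → (-5.05477,-9.58665) → (-5.05,-9.59)
v4: (3.5,-3.5) → rotate → (3.11498,-3.84668) → ×s → (6.26889,-7.74144) → (6.27,-7.74)
v5: (5,4.5) → rotate → (5.44299,3.95271) → ×s → (10.95401,7.95482) → (10.95,7.95)
v6: (4,5) → rotate → (4.50073,4.55450) → ×s → (9.05772,9.16592) → (9.06,9.17)
v7: (-5,4) → rotate → (-4.55450,4.50073) → ×s → (-9.16592,9.05772) → (-9.17,9.06)

Cross-section at z=13.5: (-9.69,4.05) (-8.53,-4.16) (-5.05,-9.59) (6.27,-7.74) (10.95,7.95) (9.06,9.17) (-9.17,9.06)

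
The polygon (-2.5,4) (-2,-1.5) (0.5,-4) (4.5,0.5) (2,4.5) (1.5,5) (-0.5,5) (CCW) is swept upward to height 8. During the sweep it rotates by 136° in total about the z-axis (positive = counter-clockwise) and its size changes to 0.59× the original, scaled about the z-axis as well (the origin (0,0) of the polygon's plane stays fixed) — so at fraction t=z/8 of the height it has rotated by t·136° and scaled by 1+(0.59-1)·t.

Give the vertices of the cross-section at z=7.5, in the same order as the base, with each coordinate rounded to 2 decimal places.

Cross-section at z=7.5: (-1.02,-2.72) (1.48,-0.41) (1.77,1.74) (-1.93,2.01) (-2.95,-0.71) (-3.00,-1.14) (-2.25,-2.12)

t = z/height = 7.5/8 = 0.9375
s = 1 + (scale-1)·z/height = 1 + (0.59-1)·7.5/8 = 0.615625
θ = twist·z/height = 136°·7.5/8 = 127.5000° = 2.225295 rad
cos θ = -0.608761, sin θ = 0.793353 (intermediates below are computed at full precision and shown rounded to 5 d.p.)
v1: (-2.5,4) → rotate → (-1.65151,-4.41843) → ×s → (-1.01671,-2.72010) → (-1.02,-2.72)
v2: (-2,-1.5) → rotate → (2.40755,-0.67356) → ×s → (1.48215,-0.41466) → (1.48,-0.41)
v3: (0.5,-4) → rotate → (2.86903,2.83172) → ×s → (1.76625,1.74328) → (1.77,1.74)
v4: (4.5,0.5) → rotate → (-3.13610,3.26571) → ×s → (-1.93066,2.01045) → (-1.93,2.01)
v5: (2,4.5) → rotate → (-4.78761,-1.15272) → ×s → (-2.94737,-0.70964) → (-2.95,-0.71)
v6: (1.5,5) → rotate → (-4.87991,-1.85378) → ×s → (-3.00419,-1.14123) → (-3.00,-1.14)
v7: (-0.5,5) → rotate → (-3.66239,-3.44048) → ×s → (-2.25466,-2.11805) → (-2.25,-2.12)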